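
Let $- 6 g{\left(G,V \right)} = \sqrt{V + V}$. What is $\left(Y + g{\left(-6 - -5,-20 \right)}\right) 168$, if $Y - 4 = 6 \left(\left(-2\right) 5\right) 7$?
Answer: $-69888 - 56 i \sqrt{10} \approx -69888.0 - 177.09 i$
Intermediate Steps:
$Y = -416$ ($Y = 4 + 6 \left(\left(-2\right) 5\right) 7 = 4 + 6 \left(-10\right) 7 = 4 - 420 = -416$)
$g{\left(G,V \right)} = - \frac{\sqrt{2} \sqrt{V}}{6}$ ($g{\left(G,V \right)} = - \frac{\sqrt{V + V}}{6} = - \frac{\sqrt{2 V}}{6} = - \frac{\sqrt{2} \sqrt{V}}{6}$)
$\left(Y + g{\left(-6 - -5,-20 \right)}\right) 168 = \left(-416 - \frac{\sqrt{2} \sqrt{-20}}{6}\right) 168 = \left(-416 - \frac{\sqrt{2} \cdot 2 i \sqrt{5}}{6}\right) 168 = \left(-416 - \frac{i \sqrt{10}}{3}\right) 168 = -69888 - 56 i \sqrt{10}$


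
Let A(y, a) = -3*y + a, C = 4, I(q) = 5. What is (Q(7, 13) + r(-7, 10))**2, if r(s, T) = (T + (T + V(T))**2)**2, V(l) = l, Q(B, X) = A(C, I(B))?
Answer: 28255256649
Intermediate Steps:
A(y, a) = a - 3*y
Q(B, X) = -7 (Q(B, X) = 5 - 3*4 = 5 - 12 = -7)
r(s, T) = (T + 4*T**2)**2 (r(s, T) = (T + (T + T)**2)**2 = (T + (2*T)**2)**2 = (T + 4*T**2)**2)
(Q(7, 13) + r(-7, 10))**2 = (-7 + 10**2*(1 + 4*10)**2)**2 = (-7 + 100*(1 + 40)**2)**2 = (-7 + 100*41**2)**2 = (-7 + 100*1681)**2 = (-7 + 168100)**2 = 168093**2 = 28255256649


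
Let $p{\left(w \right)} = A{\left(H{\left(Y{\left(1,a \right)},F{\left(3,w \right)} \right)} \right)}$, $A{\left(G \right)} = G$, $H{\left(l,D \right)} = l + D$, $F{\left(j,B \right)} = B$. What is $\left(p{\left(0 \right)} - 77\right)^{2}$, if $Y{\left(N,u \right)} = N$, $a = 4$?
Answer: $5776$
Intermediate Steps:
$H{\left(l,D \right)} = D + l$
$p{\left(w \right)} = 1 + w$ ($p{\left(w \right)} = w + 1 = 1 + w$)
$\left(p{\left(0 \right)} - 77\right)^{2} = \left(\left(1 + 0\right) - 77\right)^{2} = \left(1 - 77\right)^{2} = \left(-76\right)^{2} = 5776$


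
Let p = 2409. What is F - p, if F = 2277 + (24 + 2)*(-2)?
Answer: -184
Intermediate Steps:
F = 2225 (F = 2277 + 26*(-2) = 2277 - 52 = 2225)
F - p = 2225 - 1*2409 = 2225 - 2409 = -184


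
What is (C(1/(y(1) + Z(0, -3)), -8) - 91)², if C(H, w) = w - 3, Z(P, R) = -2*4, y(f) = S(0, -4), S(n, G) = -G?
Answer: 10404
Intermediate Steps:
y(f) = 4 (y(f) = -1*(-4) = 4)
Z(P, R) = -8
C(H, w) = -3 + w
(C(1/(y(1) + Z(0, -3)), -8) - 91)² = ((-3 - 8) - 91)² = (-11 - 91)² = (-102)² = 10404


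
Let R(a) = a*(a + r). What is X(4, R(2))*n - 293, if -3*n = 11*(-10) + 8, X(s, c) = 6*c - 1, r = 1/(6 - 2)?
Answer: 591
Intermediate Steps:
r = 1/4 ≈ 0.25000
R(a) = a*(1/4 + a) (R(a) = a*(a + 1/4) = a*(1/4 + a))
X(s, c) = -1 + 6*c
n = 34 (n = -(11*(-10) + 8)/3 = -(-110 + 8)/3 = -1/3*(-102) = 34)
X(4, R(2))*n - 293 = (-1 + 6*(2*(1/4 + 2)))*34 - 293 = (-1 + 6*(2*(9/4)))*34 - 293 = (-1 + 6*(9/2))*34 - 293 = (-1 + 27)*34 - 293 = 26*34 - 293 = 884 - 293 = 591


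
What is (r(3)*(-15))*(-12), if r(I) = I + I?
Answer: 1080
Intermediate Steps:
r(I) = 2*I
(r(3)*(-15))*(-12) = ((2*3)*(-15))*(-12) = (6*(-15))*(-12) = -90*(-12) = 1080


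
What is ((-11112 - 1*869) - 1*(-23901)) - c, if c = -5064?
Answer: 16984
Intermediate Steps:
((-11112 - 1*869) - 1*(-23901)) - c = ((-11112 - 1*869) - 1*(-23901)) - 1*(-5064) = ((-11112 - 869) + 23901) + 5064 = (-11981 + 23901) + 5064 = 11920 + 5064 = 16984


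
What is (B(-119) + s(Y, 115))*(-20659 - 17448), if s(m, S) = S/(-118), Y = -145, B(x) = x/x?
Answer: -114321/118 ≈ -968.82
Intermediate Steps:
B(x) = 1
s(m, S) = -S/118 (s(m, S) = S*(-1/118) = -S/118)
(B(-119) + s(Y, 115))*(-20659 - 17448) = (1 - 1/118*115)*(-20659 - 17448) = (1 - 115/118)*(-38107) = (3/118)*(-38107) = -114321/118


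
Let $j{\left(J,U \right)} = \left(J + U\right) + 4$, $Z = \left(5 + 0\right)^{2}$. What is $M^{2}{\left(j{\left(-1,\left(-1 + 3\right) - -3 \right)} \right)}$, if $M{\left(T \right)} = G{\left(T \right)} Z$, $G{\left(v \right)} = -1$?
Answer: $625$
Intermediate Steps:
$Z = 25$ ($Z = 5^{2} = 25$)
$j{\left(J,U \right)} = 4 + J + U$
$M{\left(T \right)} = -25$ ($M{\left(T \right)} = \left(-1\right) 25 = -25$)
$M^{2}{\left(j{\left(-1,\left(-1 + 3\right) - -3 \right)} \right)} = \left(-25\right)^{2} = 625$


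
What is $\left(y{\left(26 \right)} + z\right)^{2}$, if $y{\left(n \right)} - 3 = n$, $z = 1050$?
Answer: $1164241$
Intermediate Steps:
$y{\left(n \right)} = 3 + n$
$\left(y{\left(26 \right)} + z\right)^{2} = \left(\left(3 + 26\right) + 1050\right)^{2} = \left(29 + 1050\right)^{2} = 1079^{2} = 1164241$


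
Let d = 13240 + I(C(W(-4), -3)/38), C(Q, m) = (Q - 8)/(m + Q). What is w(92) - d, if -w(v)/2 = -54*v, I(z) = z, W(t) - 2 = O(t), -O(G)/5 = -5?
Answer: -158593/48 ≈ -3304.0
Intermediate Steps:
O(G) = 25 (O(G) = -5*(-5) = 25)
W(t) = 27 (W(t) = 2 + 25 = 27)
C(Q, m) = (-8 + Q)/(Q + m)
w(v) = 108*v (w(v) = -(-108)*v = 108*v)
d = 635521/48 (d = 13240 + ((-8 + 27)/(27 - 3))/38 = 13240 + (19/24)*(1/38) = 13240 + 1/48 = 635521/48 ≈ 13240.)
w(92) - d = 108*92 - 1*635521/48 = 9936 - 635521/48 = -158593/48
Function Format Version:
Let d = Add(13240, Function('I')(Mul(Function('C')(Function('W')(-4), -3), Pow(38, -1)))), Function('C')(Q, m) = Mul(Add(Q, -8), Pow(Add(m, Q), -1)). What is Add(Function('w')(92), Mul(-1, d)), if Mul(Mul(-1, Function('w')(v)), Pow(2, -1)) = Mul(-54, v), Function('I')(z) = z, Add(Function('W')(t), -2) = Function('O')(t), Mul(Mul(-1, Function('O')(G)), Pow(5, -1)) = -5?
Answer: Rational(-158593, 48) ≈ -3304.0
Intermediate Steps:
Function('O')(G) = 25 (Function('O')(G) = Mul(-5, -5) = 25)
Function('W')(t) = 27 (Function('W')(t) = Add(2, 25) = 27)
Function('C')(Q, m) = Mul(Pow(Add(Q, m), -1), Add(-8, Q)) (Function('C')(Q, m) = Mul(Add(-8, Q), Pow(Add(Q, m), -1)) = Mul(Pow(Add(Q, m), -1), Add(-8, Q)))
Function('w')(v) = Mul(108, v) (Function('w')(v) = Mul(-2, Mul(-54, v)) = Mul(108, v))
d = Rational(635521, 48) (d = Add(13240, Mul(Mul(Pow(Add(27, -3), -1), Add(-8, 27)), Pow(38, -1))) = Add(13240, Mul(Mul(Pow(24, -1), 19), Rational(1, 38))) = Add(13240, Mul(Mul(Rational(1, 24), 19), Rational(1, 38))) = Add(13240, Mul(Rational(19, 24), Rational(1, 38))) = Add(13240, Rational(1, 48)) = Rational(635521, 48) ≈ 13240.)
Add(Function('w')(92), Mul(-1, d)) = Add(Mul(108, 92), Mul(-1, Rational(635521, 48))) = Add(9936, Rational(-635521, 48)) = Rational(-158593, 48)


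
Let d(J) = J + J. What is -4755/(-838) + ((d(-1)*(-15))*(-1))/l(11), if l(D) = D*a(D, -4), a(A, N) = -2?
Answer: 64875/9218 ≈ 7.0379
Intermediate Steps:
d(J) = 2*J
l(D) = -2*D (l(D) = D*(-2) = -2*D)
-4755/(-838) + ((d(-1)*(-15))*(-1))/l(11) = -4755/(-838) + (((2*(-1))*(-15))*(-1))/((-2*11)) = -4755*(-1/838) + (-2*(-15)*(-1))/(-22) = 4755/838 + (30*(-1))*(-1/22) = 4755/838 - 30*(-1/22) = 4755/838 + 15/11 = 64875/9218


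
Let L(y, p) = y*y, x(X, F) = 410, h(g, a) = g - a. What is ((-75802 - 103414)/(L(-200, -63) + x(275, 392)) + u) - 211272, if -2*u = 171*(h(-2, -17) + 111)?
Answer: -4486508833/20205 ≈ -2.2205e+5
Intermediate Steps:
L(y, p) = y²
u = -10773 (u = -171*((-2 - 1*(-17)) + 111)/2 = -171*((-2 + 17) + 111)/2 = -171*(15 + 111)/2 = -171*126/2 = -½*21546 = -10773)
((-75802 - 103414)/(L(-200, -63) + x(275, 392)) + u) - 211272 = ((-75802 - 103414)/((-200)² + 410) - 10773) - 211272 = (-179216/(40000 + 410) - 10773) - 211272 = (-179216/40410 - 10773) - 211272 = (-179216*1/40410 - 10773) - 211272 = (-89608/20205 - 10773) - 211272 = -217758073/20205 - 211272 = -4486508833/20205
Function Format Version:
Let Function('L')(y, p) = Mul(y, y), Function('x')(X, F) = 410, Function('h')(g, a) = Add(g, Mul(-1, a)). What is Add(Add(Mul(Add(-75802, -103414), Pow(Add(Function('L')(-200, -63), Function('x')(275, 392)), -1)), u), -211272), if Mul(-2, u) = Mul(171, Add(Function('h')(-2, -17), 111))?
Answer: Rational(-4486508833, 20205) ≈ -2.2205e+5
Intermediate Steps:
Function('L')(y, p) = Pow(y, 2)
u = -10773 (u = Mul(Rational(-1, 2), Mul(171, Add(Add(-2, Mul(-1, -17)), 111))) = Mul(Rational(-1, 2), Mul(171, Add(Add(-2, 17), 111))) = Mul(Rational(-1, 2), Mul(171, Add(15, 111))) = Mul(Rational(-1, 2), Mul(171, 126)) = Mul(Rational(-1, 2), 21546) = -10773)
Add(Add(Mul(Add(-75802, -103414), Pow(Add(Function('L')(-200, -63), Function('x')(275, 392)), -1)), u), -211272) = Add(Add(Mul(Add(-75802, -103414), Pow(Add(Pow(-200, 2), 410), -1)), -10773), -211272) = Add(Add(Mul(-179216, Pow(Add(40000, 410), -1)), -10773), -211272) = Add(Add(Mul(-179216, Pow(40410, -1)), -10773), -211272) = Add(Add(Mul(-179216, Rational(1, 40410)), -10773), -211272) = Add(Add(Rational(-89608, 20205), -10773), -211272) = Add(Rational(-217758073, 20205), -211272) = Rational(-4486508833, 20205)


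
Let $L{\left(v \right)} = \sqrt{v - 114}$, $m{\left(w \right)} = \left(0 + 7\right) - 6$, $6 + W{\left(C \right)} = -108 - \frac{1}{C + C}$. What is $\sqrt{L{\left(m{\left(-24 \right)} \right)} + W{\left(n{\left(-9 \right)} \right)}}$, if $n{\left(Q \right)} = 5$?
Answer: $\frac{\sqrt{-11410 + 100 i \sqrt{113}}}{10} \approx 0.49705 + 10.693 i$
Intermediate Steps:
$W{\left(C \right)} = -114 - \frac{1}{2 C}$ ($W{\left(C \right)} = -6 - \left(108 + \frac{1}{C + C}\right) = -6 - \left(108 + \frac{1}{2 C}\right) = -114 - \frac{1}{2 C}$)
$m{\left(w \right)} = 1$ ($m{\left(w \right)} = 7 - 6 = 1$)
$L{\left(v \right)} = \sqrt{-114 + v}$
$\sqrt{L{\left(m{\left(-24 \right)} \right)} + W{\left(n{\left(-9 \right)} \right)}} = \sqrt{\sqrt{-114 + 1} - \left(114 + \frac{1}{2 \cdot 5}\right)} = \sqrt{\sqrt{-113} - \frac{1141}{10}} = \sqrt{i \sqrt{113} - \frac{1141}{10}} = \sqrt{- \frac{1141}{10} + i \sqrt{113}}$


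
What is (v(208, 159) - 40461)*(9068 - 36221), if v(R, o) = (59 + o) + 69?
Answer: 1090844622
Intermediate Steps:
v(R, o) = 128 + o
(v(208, 159) - 40461)*(9068 - 36221) = ((128 + 159) - 40461)*(9068 - 36221) = (287 - 40461)*(-27153) = -40174*(-27153) = 1090844622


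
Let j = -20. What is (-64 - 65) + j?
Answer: -149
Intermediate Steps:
(-64 - 65) + j = (-64 - 65) - 20 = -129 - 20 = -149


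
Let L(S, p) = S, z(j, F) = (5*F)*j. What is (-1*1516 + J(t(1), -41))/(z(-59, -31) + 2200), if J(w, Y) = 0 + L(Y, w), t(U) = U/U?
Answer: -1557/11345 ≈ -0.13724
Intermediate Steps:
t(U) = 1
z(j, F) = 5*F*j
J(w, Y) = Y (J(w, Y) = 0 + Y = Y)
(-1*1516 + J(t(1), -41))/(z(-59, -31) + 2200) = (-1*1516 - 41)/(5*(-31)*(-59) + 2200) = (-1516 - 41)/(9145 + 2200) = -1557/11345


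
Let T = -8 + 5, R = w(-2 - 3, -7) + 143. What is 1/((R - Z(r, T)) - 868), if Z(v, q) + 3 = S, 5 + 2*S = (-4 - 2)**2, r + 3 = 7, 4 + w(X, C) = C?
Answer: -2/1497 ≈ -0.0013360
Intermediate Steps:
w(X, C) = -4 + C
r = 4 (r = -3 + 7 = 4)
R = 132 (R = (-4 - 7) + 143 = -11 + 143 = 132)
S = 31/2 (S = -5/2 + (-4 - 2)**2/2 = -5/2 + (1/2)*(-6)**2 = -5/2 + (1/2)*36 = -5/2 + 18 = 31/2 ≈ 15.500)
T = -3
Z(v, q) = 25/2 (Z(v, q) = -3 + 31/2 = 25/2)
1/((R - Z(r, T)) - 868) = 1/((132 - 1*25/2) - 868) = 1/((132 - 25/2) - 868) = 1/(239/2 - 868) = 1/(-1497/2) = -2/1497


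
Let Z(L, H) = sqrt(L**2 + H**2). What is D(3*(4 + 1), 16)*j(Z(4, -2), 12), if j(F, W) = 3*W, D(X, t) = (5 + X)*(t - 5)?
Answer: 7920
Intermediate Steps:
D(X, t) = (-5 + t)*(5 + X) (D(X, t) = (5 + X)*(-5 + t) = (-5 + t)*(5 + X))
Z(L, H) = sqrt(H**2 + L**2)
D(3*(4 + 1), 16)*j(Z(4, -2), 12) = (-25 - 15*(4 + 1) + 5*16 + (3*(4 + 1))*16)*(3*12) = (-25 - 15*5 + 80 + (3*5)*16)*36 = (-25 - 5*15 + 80 + 15*16)*36 = (-25 - 75 + 80 + 240)*36 = 220*36 = 7920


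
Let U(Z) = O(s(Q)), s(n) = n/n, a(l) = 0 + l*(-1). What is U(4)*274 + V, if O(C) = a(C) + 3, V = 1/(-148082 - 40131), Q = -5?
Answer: 103140723/188213 ≈ 548.00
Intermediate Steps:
a(l) = -l (a(l) = 0 - l = -l)
s(n) = 1
V = -1/188213 (V = 1/(-188213) = -1/188213 ≈ -5.3131e-6)
O(C) = 3 - C (O(C) = -C + 3 = 3 - C)
U(Z) = 2 (U(Z) = 3 - 1*1 = 3 - 1 = 2)
U(4)*274 + V = 2*274 - 1/188213 = 548 - 1/188213 = 103140723/188213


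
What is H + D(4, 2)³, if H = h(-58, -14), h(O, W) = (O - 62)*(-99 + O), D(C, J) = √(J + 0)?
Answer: 18840 + 2*√2 ≈ 18843.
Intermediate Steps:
D(C, J) = √J
h(O, W) = (-99 + O)*(-62 + O) (h(O, W) = (-62 + O)*(-99 + O) = (-99 + O)*(-62 + O))
H = 18840 (H = 6138 + (-58)² - 161*(-58) = 6138 + 3364 + 9338 = 18840)
H + D(4, 2)³ = 18840 + (√2)³ = 18840 + 2*√2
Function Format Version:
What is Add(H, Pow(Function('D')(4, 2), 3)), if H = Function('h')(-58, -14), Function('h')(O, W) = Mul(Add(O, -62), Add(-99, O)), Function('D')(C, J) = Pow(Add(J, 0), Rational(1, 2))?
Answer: Add(18840, Mul(2, Pow(2, Rational(1, 2)))) ≈ 18843.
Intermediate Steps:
Function('D')(C, J) = Pow(J, Rational(1, 2))
Function('h')(O, W) = Mul(Add(-99, O), Add(-62, O)) (Function('h')(O, W) = Mul(Add(-62, O), Add(-99, O)) = Mul(Add(-99, O), Add(-62, O)))
H = 18840 (H = Add(6138, Pow(-58, 2), Mul(-161, -58)) = Add(6138, 3364, 9338) = 18840)
Add(H, Pow(Function('D')(4, 2), 3)) = Add(18840, Pow(Pow(2, Rational(1, 2)), 3)) = Add(18840, Mul(2, Pow(2, Rational(1, 2))))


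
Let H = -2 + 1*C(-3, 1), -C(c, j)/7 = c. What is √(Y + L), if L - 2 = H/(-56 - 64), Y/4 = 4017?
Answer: √57851430/60 ≈ 126.77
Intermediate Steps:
Y = 16068 (Y = 4*4017 = 16068)
C(c, j) = -7*c
H = 19 (H = -2 + 1*(-7*(-3)) = -2 + 1*21 = -2 + 21 = 19)
L = 221/120 (L = 2 + 19/(-56 - 64) = 2 + 19/(-120) = 2 + 19*(-1/120) = 2 - 19/120 = 221/120 ≈ 1.8417)
√(Y + L) = √(16068 + 221/120) = √(1928381/120) = √57851430/60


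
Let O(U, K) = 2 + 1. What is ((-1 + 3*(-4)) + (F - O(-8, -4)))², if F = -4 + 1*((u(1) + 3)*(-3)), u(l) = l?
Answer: 1024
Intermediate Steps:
O(U, K) = 3
F = -16 (F = -4 + 1*((1 + 3)*(-3)) = -4 + 1*(4*(-3)) = -4 + 1*(-12) = -4 - 12 = -16)
((-1 + 3*(-4)) + (F - O(-8, -4)))² = ((-1 + 3*(-4)) + (-16 - 1*3))² = ((-1 - 12) + (-16 - 3))² = (-13 - 19)² = (-32)² = 1024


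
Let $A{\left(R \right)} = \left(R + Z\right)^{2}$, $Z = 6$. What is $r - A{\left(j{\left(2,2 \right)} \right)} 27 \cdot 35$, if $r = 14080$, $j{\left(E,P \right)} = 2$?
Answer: $-46400$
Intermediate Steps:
$A{\left(R \right)} = \left(6 + R\right)^{2}$ ($A{\left(R \right)} = \left(R + 6\right)^{2} = \left(6 + R\right)^{2}$)
$r - A{\left(j{\left(2,2 \right)} \right)} 27 \cdot 35 = 14080 - \left(6 + 2\right)^{2} \cdot 27 \cdot 35 = 14080 - 8^{2} \cdot 27 \cdot 35 = 14080 - 64 \cdot 27 \cdot 35 = 14080 - 1728 \cdot 35 = 14080 - 60480 = -46400$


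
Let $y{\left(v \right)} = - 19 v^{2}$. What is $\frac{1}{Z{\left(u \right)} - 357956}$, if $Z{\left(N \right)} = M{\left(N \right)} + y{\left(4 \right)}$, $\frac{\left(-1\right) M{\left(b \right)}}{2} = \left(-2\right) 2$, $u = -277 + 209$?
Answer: $- \frac{1}{358252} \approx -2.7913 \cdot 10^{-6}$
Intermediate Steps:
$u = -68$
$M{\left(b \right)} = 8$ ($M{\left(b \right)} = - 2 \left(\left(-2\right) 2\right) = \left(-2\right) \left(-4\right) = 8$)
$Z{\left(N \right)} = -296$ ($Z{\left(N \right)} = 8 - 19 \cdot 4^{2} = 8 - 304 = -296$)
$\frac{1}{Z{\left(u \right)} - 357956} = \frac{1}{-296 - 357956} = \frac{1}{-358252} = - \frac{1}{358252}$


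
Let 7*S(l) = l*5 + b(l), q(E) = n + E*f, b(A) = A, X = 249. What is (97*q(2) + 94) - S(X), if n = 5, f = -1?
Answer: 1201/7 ≈ 171.57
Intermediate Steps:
q(E) = 5 - E (q(E) = 5 + E*(-1) = 5 - E)
S(l) = 6*l/7 (S(l) = (l*5 + l)/7 = (5*l + l)/7 = (6*l)/7 = 6*l/7)
(97*q(2) + 94) - S(X) = (97*(5 - 1*2) + 94) - 6*249/7 = (97*(5 - 2) + 94) - 1*1494/7 = (97*3 + 94) - 1494/7 = (291 + 94) - 1494/7 = 385 - 1494/7 = 1201/7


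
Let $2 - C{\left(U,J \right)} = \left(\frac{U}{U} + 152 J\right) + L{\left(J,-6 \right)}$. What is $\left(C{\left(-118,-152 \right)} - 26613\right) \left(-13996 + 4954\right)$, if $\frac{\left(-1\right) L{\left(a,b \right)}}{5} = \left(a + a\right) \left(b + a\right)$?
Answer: $-2139807384$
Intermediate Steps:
$L{\left(a,b \right)} = - 10 a \left(a + b\right)$ ($L{\left(a,b \right)} = - 5 \left(a + a\right) \left(b + a\right) = - 5 \cdot 2 a \left(a + b\right) = - 10 a \left(a + b\right)$)
$C{\left(U,J \right)} = 1 - 152 J + 10 J \left(-6 + J\right)$ ($C{\left(U,J \right)} = 2 - \left(\left(\frac{U}{U} + 152 J\right) - 10 J \left(J - 6\right)\right) = 2 - \left(\left(1 + 152 J\right) - 10 J \left(-6 + J\right)\right) = 2 - \left(1 + 152 J - 10 J \left(-6 + J\right)\right) = 1 - 152 J + 10 J \left(-6 + J\right)$)
$\left(C{\left(-118,-152 \right)} - 26613\right) \left(-13996 + 4954\right) = \left(\left(1 - -32224 + 10 \left(-152\right)^{2}\right) - 26613\right) \left(-13996 + 4954\right) = \left(\left(1 + 32224 + 10 \cdot 23104\right) - 26613\right) \left(-9042\right) = \left(\left(1 + 32224 + 231040\right) - 26613\right) \left(-9042\right) = \left(263265 - 26613\right) \left(-9042\right) = 236652 \left(-9042\right) = -2139807384$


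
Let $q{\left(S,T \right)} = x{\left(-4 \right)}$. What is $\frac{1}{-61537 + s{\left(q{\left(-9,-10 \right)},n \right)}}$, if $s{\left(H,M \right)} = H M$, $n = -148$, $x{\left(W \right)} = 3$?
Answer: $- \frac{1}{61981} \approx -1.6134 \cdot 10^{-5}$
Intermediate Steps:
$q{\left(S,T \right)} = 3$
$\frac{1}{-61537 + s{\left(q{\left(-9,-10 \right)},n \right)}} = \frac{1}{-61537 + 3 \left(-148\right)} = \frac{1}{-61537 - 444} = \frac{1}{-61981} = - \frac{1}{61981}$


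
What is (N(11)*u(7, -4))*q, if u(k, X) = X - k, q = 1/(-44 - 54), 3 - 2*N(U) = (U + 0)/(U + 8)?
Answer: 253/1862 ≈ 0.13588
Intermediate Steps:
N(U) = 3/2 - U/(2*(8 + U)) (N(U) = 3/2 - (U + 0)/(2*(U + 8)) = 3/2 - U/(2*(8 + U)))
q = -1/98 (q = 1/(-98) = -1/98 ≈ -0.010204)
(N(11)*u(7, -4))*q = (((12 + 11)/(8 + 11))*(-4 - 1*7))*(-1/98) = ((23/19)*(-4 - 7))*(-1/98) = (((1/19)*23)*(-11))*(-1/98) = ((23/19)*(-11))*(-1/98) = -253/19*(-1/98) = 253/1862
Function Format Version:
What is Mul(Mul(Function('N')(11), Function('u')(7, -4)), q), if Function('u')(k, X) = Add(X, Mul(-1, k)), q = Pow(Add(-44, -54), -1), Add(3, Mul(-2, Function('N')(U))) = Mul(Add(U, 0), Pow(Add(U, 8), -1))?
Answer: Rational(253, 1862) ≈ 0.13588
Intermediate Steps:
Function('N')(U) = Add(Rational(3, 2), Mul(Rational(-1, 2), U, Pow(Add(8, U), -1))) (Function('N')(U) = Add(Rational(3, 2), Mul(Rational(-1, 2), Mul(Add(U, 0), Pow(Add(U, 8), -1)))) = Add(Rational(3, 2), Mul(Rational(-1, 2), Mul(U, Pow(Add(8, U), -1)))) = Add(Rational(3, 2), Mul(Rational(-1, 2), U, Pow(Add(8, U), -1))))
q = Rational(-1, 98) (q = Pow(-98, -1) = Rational(-1, 98) ≈ -0.010204)
Mul(Mul(Function('N')(11), Function('u')(7, -4)), q) = Mul(Mul(Mul(Pow(Add(8, 11), -1), Add(12, 11)), Add(-4, Mul(-1, 7))), Rational(-1, 98)) = Mul(Mul(Mul(Pow(19, -1), 23), Add(-4, -7)), Rational(-1, 98)) = Mul(Mul(Mul(Rational(1, 19), 23), -11), Rational(-1, 98)) = Mul(Mul(Rational(23, 19), -11), Rational(-1, 98)) = Mul(Rational(-253, 19), Rational(-1, 98)) = Rational(253, 1862)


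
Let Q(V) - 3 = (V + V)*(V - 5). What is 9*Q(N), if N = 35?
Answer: 18927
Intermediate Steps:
Q(V) = 3 + 2*V*(-5 + V) (Q(V) = 3 + (V + V)*(V - 5) = 3 + (2*V)*(-5 + V) = 3 + 2*V*(-5 + V))
9*Q(N) = 9*(3 - 10*35 + 2*35²) = 9*(3 - 350 + 2*1225) = 9*(3 - 350 + 2450) = 9*2103 = 18927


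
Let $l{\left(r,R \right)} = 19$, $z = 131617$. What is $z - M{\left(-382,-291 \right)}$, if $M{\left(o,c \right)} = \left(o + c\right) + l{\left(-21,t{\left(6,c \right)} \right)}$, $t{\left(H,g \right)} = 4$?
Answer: $132271$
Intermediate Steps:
$M{\left(o,c \right)} = 19 + c + o$ ($M{\left(o,c \right)} = \left(o + c\right) + 19 = \left(c + o\right) + 19 = 19 + c + o$)
$z - M{\left(-382,-291 \right)} = 131617 - \left(19 - 291 - 382\right) = 131617 - -654 = 131617 + 654 = 132271$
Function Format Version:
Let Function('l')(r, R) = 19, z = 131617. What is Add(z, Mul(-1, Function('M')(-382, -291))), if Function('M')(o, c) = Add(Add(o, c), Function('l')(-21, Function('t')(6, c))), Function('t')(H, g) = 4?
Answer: 132271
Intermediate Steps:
Function('M')(o, c) = Add(19, c, o) (Function('M')(o, c) = Add(Add(o, c), 19) = Add(Add(c, o), 19) = Add(19, c, o))
Add(z, Mul(-1, Function('M')(-382, -291))) = Add(131617, Mul(-1, Add(19, -291, -382))) = Add(131617, Mul(-1, -654)) = Add(131617, 654) = 132271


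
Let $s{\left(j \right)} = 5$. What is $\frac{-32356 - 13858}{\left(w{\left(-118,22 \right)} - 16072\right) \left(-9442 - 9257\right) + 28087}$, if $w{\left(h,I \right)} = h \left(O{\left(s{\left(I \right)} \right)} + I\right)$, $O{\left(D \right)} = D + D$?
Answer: $- \frac{46214}{371165839} \approx -0.00012451$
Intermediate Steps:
$O{\left(D \right)} = 2 D$
$w{\left(h,I \right)} = h \left(10 + I\right)$ ($w{\left(h,I \right)} = h \left(2 \cdot 5 + I\right) = h \left(10 + I\right)$)
$\frac{-32356 - 13858}{\left(w{\left(-118,22 \right)} - 16072\right) \left(-9442 - 9257\right) + 28087} = \frac{-32356 - 13858}{\left(- 118 \left(10 + 22\right) - 16072\right) \left(-9442 - 9257\right) + 28087} = - \frac{46214}{\left(\left(-118\right) 32 - 16072\right) \left(-18699\right) + 28087} = - \frac{46214}{\left(-3776 - 16072\right) \left(-18699\right) + 28087} = - \frac{46214}{\left(-19848\right) \left(-18699\right) + 28087} = - \frac{46214}{371137752 + 28087} = - \frac{46214}{371165839}$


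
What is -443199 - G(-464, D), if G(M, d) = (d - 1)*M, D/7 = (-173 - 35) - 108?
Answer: -1470031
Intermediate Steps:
D = -2212 (D = 7*((-173 - 35) - 108) = 7*(-208 - 108) = 7*(-316) = -2212)
G(M, d) = M*(-1 + d) (G(M, d) = (-1 + d)*M = M*(-1 + d))
-443199 - G(-464, D) = -443199 - (-464)*(-1 - 2212) = -443199 - (-464)*(-2213) = -443199 - 1*1026832 = -443199 - 1026832 = -1470031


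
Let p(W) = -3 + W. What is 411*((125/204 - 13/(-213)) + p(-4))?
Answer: -12553173/4828 ≈ -2600.1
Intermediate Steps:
411*((125/204 - 13/(-213)) + p(-4)) = 411*((125/204 - 13/(-213)) + (-3 - 4)) = 411*((125*(1/204) - 13*(-1/213)) - 7) = 411*((125/204 + 13/213) - 7) = 411*(3253/4828 - 7) = 411*(-30543/4828) = -12553173/4828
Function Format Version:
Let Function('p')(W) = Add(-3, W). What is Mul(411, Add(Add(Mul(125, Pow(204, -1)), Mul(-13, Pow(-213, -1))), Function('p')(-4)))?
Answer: Rational(-12553173, 4828) ≈ -2600.1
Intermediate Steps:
Mul(411, Add(Add(Mul(125, Pow(204, -1)), Mul(-13, Pow(-213, -1))), Function('p')(-4))) = Mul(411, Add(Add(Mul(125, Pow(204, -1)), Mul(-13, Pow(-213, -1))), Add(-3, -4))) = Mul(411, Add(Add(Mul(125, Rational(1, 204)), Mul(-13, Rational(-1, 213))), -7)) = Mul(411, Add(Add(Rational(125, 204), Rational(13, 213)), -7)) = Mul(411, Add(Rational(3253, 4828), -7)) = Mul(411, Rational(-30543, 4828)) = Rational(-12553173, 4828)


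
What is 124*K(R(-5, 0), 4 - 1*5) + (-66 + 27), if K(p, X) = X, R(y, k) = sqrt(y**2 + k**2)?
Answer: -163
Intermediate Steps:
R(y, k) = sqrt(k**2 + y**2)
124*K(R(-5, 0), 4 - 1*5) + (-66 + 27) = 124*(4 - 1*5) + (-66 + 27) = 124*(4 - 5) - 39 = 124*(-1) - 39 = -124 - 39 = -163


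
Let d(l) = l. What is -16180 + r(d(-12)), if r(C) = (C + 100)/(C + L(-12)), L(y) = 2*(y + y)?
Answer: -242722/15 ≈ -16181.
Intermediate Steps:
L(y) = 4*y (L(y) = 2*(2*y) = 4*y)
r(C) = (100 + C)/(-48 + C) (r(C) = (C + 100)/(C + 4*(-12)) = (100 + C)/(C - 48) = (100 + C)/(-48 + C))
-16180 + r(d(-12)) = -16180 + (100 - 12)/(-48 - 12) = -16180 + 88/(-60) = -16180 - 1/60*88 = -16180 - 22/15 = -242722/15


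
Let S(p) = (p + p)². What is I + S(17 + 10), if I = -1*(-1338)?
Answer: 4254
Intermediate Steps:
I = 1338
S(p) = 4*p² (S(p) = (2*p)² = 4*p²)
I + S(17 + 10) = 1338 + 4*(17 + 10)² = 1338 + 4*27² = 1338 + 4*729 = 1338 + 2916 = 4254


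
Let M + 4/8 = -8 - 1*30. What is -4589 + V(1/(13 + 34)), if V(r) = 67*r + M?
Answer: -434851/94 ≈ -4626.1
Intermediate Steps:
M = -77/2 (M = -1/2 + (-8 - 1*30) = -1/2 + (-8 - 30) = -1/2 - 38 = -77/2 ≈ -38.500)
V(r) = -77/2 + 67*r (V(r) = 67*r - 77/2 = -77/2 + 67*r)
-4589 + V(1/(13 + 34)) = -4589 + (-77/2 + 67/(13 + 34)) = -4589 + (-77/2 + 67/47) = -4589 - 3485/94 = -434851/94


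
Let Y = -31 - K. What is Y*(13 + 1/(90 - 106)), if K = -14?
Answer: -3519/16 ≈ -219.94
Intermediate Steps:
Y = -17 (Y = -31 - 1*(-14) = -31 + 14 = -17)
Y*(13 + 1/(90 - 106)) = -17*(13 + 1/(90 - 106)) = -17*(13 + 1/(-16)) = -17*(13 - 1/16) = -17*207/16 = -3519/16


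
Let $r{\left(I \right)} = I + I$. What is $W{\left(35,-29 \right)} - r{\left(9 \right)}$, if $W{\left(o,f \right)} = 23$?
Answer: $5$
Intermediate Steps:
$r{\left(I \right)} = 2 I$
$W{\left(35,-29 \right)} - r{\left(9 \right)} = 23 - 2 \cdot 9 = 23 - 18 = 5$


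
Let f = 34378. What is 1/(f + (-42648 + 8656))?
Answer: 1/386 ≈ 0.0025907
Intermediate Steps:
1/(f + (-42648 + 8656)) = 1/(34378 + (-42648 + 8656)) = 1/(34378 - 33992) = 1/386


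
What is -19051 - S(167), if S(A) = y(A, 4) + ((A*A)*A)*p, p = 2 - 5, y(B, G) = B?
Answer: 13953171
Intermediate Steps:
p = -3
S(A) = A - 3*A³ (S(A) = A + ((A*A)*A)*(-3) = A + (A²*A)*(-3) = A + A³*(-3) = A - 3*A³)
-19051 - S(167) = -19051 - (167 - 3*167³) = -19051 - (167 - 3*4657463) = -19051 - (167 - 13972389) = -19051 - 1*(-13972222) = -19051 + 13972222 = 13953171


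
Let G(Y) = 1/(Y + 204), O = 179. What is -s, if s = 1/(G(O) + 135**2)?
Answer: -383/6980176 ≈ -5.4870e-5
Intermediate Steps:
G(Y) = 1/(204 + Y)
s = 383/6980176 (s = 1/(1/(204 + 179) + 135**2) = 1/(1/383 + 18225) = 1/(6980176/383) = 383/6980176 ≈ 5.4870e-5)
-s = -1*383/6980176 = -383/6980176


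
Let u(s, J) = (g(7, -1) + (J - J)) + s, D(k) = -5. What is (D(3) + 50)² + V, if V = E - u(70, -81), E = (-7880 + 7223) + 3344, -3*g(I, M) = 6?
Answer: 4644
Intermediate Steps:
g(I, M) = -2 (g(I, M) = -⅓*6 = -2)
u(s, J) = -2 + s (u(s, J) = (-2 + (J - J)) + s = (-2 + 0) + s = -2 + s)
E = 2687 (E = -657 + 3344 = 2687)
V = 2619 (V = 2687 - (-2 + 70) = 2687 - 1*68 = 2687 - 68 = 2619)
(D(3) + 50)² + V = (-5 + 50)² + 2619 = 45² + 2619 = 2025 + 2619 = 4644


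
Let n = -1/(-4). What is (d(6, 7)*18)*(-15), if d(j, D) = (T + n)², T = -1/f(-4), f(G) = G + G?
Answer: -1215/32 ≈ -37.969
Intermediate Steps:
f(G) = 2*G
T = ⅛ (T = -1/(2*(-4)) = -1/(-8) = -1*(-⅛) = ⅛ ≈ 0.12500)
n = ¼ (n = -1*(-¼) = ¼ ≈ 0.25000)
d(j, D) = 9/64 (d(j, D) = (⅛ + ¼)² = (3/8)² = 9/64)
(d(6, 7)*18)*(-15) = ((9/64)*18)*(-15) = (81/32)*(-15) = -1215/32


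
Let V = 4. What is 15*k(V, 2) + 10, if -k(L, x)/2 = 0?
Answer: 10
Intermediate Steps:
k(L, x) = 0 (k(L, x) = -2*0 = 0)
15*k(V, 2) + 10 = 15*0 + 10 = 0 + 10 = 10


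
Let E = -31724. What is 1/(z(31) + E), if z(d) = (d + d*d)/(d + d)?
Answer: -1/31708 ≈ -3.1538e-5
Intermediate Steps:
z(d) = (d + d²)/(2*d) (z(d) = (d + d²)/((2*d)) = (d + d²)*(1/(2*d)) = (d + d²)/(2*d))
1/(z(31) + E) = 1/((½ + (½)*31) - 31724) = 1/((½ + 31/2) - 31724) = 1/(16 - 31724) = 1/(-31708) = -1/31708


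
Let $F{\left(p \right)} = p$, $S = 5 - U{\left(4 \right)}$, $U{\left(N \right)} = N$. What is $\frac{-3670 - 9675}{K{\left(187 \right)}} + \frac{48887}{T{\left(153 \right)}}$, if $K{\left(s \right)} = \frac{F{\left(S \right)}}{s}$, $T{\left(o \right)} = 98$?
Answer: $- \frac{244511583}{98} \approx -2.495 \cdot 10^{6}$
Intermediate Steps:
$S = 1$ ($S = 5 - 4 = 1$)
$K{\left(s \right)} = \frac{1}{s}$ ($K{\left(s \right)} = 1 \frac{1}{s} = \frac{1}{s}$)
$\frac{-3670 - 9675}{K{\left(187 \right)}} + \frac{48887}{T{\left(153 \right)}} = \frac{-3670 - 9675}{\frac{1}{187}} + \frac{48887}{98} = \left(-3670 - 9675\right) \frac{1}{\frac{1}{187}} + 48887 \cdot \frac{1}{98} = \left(-13345\right) 187 + \frac{48887}{98} = -2495515 + \frac{48887}{98} = - \frac{244511583}{98}$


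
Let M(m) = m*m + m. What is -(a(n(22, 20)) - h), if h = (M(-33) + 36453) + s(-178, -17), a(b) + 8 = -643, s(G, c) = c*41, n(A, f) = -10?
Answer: 37463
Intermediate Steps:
M(m) = m + m**2 (M(m) = m**2 + m = m + m**2)
s(G, c) = 41*c
a(b) = -651 (a(b) = -8 - 643 = -651)
h = 36812 (h = (-33*(1 - 33) + 36453) + 41*(-17) = (-33*(-32) + 36453) - 697 = (1056 + 36453) - 697 = 37509 - 697 = 36812)
-(a(n(22, 20)) - h) = -(-651 - 1*36812) = -(-651 - 36812) = -1*(-37463) = 37463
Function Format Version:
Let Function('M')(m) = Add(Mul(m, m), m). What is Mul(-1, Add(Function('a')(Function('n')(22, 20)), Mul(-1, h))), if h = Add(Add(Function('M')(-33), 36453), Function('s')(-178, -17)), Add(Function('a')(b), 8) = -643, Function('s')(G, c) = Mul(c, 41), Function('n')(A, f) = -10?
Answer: 37463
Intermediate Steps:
Function('M')(m) = Add(m, Pow(m, 2)) (Function('M')(m) = Add(Pow(m, 2), m) = Add(m, Pow(m, 2)))
Function('s')(G, c) = Mul(41, c)
Function('a')(b) = -651 (Function('a')(b) = Add(-8, -643) = -651)
h = 36812 (h = Add(Add(Mul(-33, Add(1, -33)), 36453), Mul(41, -17)) = Add(Add(Mul(-33, -32), 36453), -697) = Add(Add(1056, 36453), -697) = Add(37509, -697) = 36812)
Mul(-1, Add(Function('a')(Function('n')(22, 20)), Mul(-1, h))) = Mul(-1, Add(-651, Mul(-1, 36812))) = Mul(-1, Add(-651, -36812)) = Mul(-1, -37463) = 37463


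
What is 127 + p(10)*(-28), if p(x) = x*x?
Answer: -2673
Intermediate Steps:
p(x) = x**2
127 + p(10)*(-28) = 127 + 10**2*(-28) = 127 + 100*(-28) = 127 - 2800 = -2673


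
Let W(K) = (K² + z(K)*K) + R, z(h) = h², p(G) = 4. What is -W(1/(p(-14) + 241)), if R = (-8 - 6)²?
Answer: -2882400746/14706125 ≈ -196.00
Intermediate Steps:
R = 196 (R = (-14)² = 196)
W(K) = 196 + K² + K³ (W(K) = (K² + K²*K) + 196 = (K² + K³) + 196 = 196 + K² + K³)
-W(1/(p(-14) + 241)) = -(196 + (1/(4 + 241))² + (1/(4 + 241))³) = -(196 + (1/245)² + (1/245)³) = -(196 + 1/60025 + 1/14706125) = -1*2882400746/14706125 = -2882400746/14706125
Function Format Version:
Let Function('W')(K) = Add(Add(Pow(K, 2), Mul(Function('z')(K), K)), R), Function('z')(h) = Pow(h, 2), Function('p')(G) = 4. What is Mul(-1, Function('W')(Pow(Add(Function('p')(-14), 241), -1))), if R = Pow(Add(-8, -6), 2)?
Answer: Rational(-2882400746, 14706125) ≈ -196.00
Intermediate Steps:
R = 196 (R = Pow(-14, 2) = 196)
Function('W')(K) = Add(196, Pow(K, 2), Pow(K, 3)) (Function('W')(K) = Add(Add(Pow(K, 2), Mul(Pow(K, 2), K)), 196) = Add(Add(Pow(K, 2), Pow(K, 3)), 196) = Add(196, Pow(K, 2), Pow(K, 3)))
Mul(-1, Function('W')(Pow(Add(Function('p')(-14), 241), -1))) = Mul(-1, Add(196, Pow(Pow(Add(4, 241), -1), 2), Pow(Pow(Add(4, 241), -1), 3))) = Mul(-1, Add(196, Pow(Pow(245, -1), 2), Pow(Pow(245, -1), 3))) = Mul(-1, Add(196, Pow(Rational(1, 245), 2), Pow(Rational(1, 245), 3))) = Mul(-1, Add(196, Rational(1, 60025), Rational(1, 14706125))) = Mul(-1, Rational(2882400746, 14706125)) = Rational(-2882400746, 14706125)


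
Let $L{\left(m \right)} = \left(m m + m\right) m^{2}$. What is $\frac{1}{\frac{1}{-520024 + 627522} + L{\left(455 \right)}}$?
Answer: $\frac{107498}{4617420395406001} \approx 2.3281 \cdot 10^{-11}$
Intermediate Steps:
$L{\left(m \right)} = m^{2} \left(m + m^{2}\right)$ ($L{\left(m \right)} = \left(m^{2} + m\right) m^{2} = \left(m + m^{2}\right) m^{2} = m^{2} \left(m + m^{2}\right)$)
$\frac{1}{\frac{1}{-520024 + 627522} + L{\left(455 \right)}} = \frac{1}{\frac{1}{-520024 + 627522} + 455^{3} \left(1 + 455\right)} = \frac{1}{\frac{1}{107498} + 94196375 \cdot 456} = \frac{1}{\frac{1}{107498} + 42953547000} = \frac{1}{\frac{4617420395406001}{107498}} = \frac{107498}{4617420395406001}$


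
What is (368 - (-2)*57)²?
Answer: 232324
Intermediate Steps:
(368 - (-2)*57)² = (368 - 1*(-114))² = (368 + 114)² = 482² = 232324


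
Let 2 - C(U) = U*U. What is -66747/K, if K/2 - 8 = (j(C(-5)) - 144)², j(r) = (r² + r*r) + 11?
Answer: -22249/570422 ≈ -0.039004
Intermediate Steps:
C(U) = 2 - U² (C(U) = 2 - U*U = 2 - U²)
j(r) = 11 + 2*r² (j(r) = (r² + r²) + 11 = 2*r² + 11 = 11 + 2*r²)
K = 1711266 (K = 16 + 2*((11 + 2*(2 - 1*(-5)²)²) - 144)² = 16 + 2*((11 + 2*(2 - 1*25)²) - 144)² = 16 + 2*((11 + 2*(2 - 25)²) - 144)² = 16 + 2*((11 + 2*(-23)²) - 144)² = 16 + 2*((11 + 2*529) - 144)² = 16 + 2*((11 + 1058) - 144)² = 16 + 2*(1069 - 144)² = 16 + 2*925² = 16 + 2*855625 = 16 + 1711250 = 1711266)
-66747/K = -66747/1711266 = -1*22249/570422 = -22249/570422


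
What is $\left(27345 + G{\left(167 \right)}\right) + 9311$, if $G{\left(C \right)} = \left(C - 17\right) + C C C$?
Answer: $4694269$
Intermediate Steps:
$G{\left(C \right)} = -17 + C + C^{3}$ ($G{\left(C \right)} = \left(-17 + C\right) + C^{2} C = \left(-17 + C\right) + C^{3} = -17 + C + C^{3}$)
$\left(27345 + G{\left(167 \right)}\right) + 9311 = \left(27345 + \left(-17 + 167 + 167^{3}\right)\right) + 9311 = \left(27345 + \left(-17 + 167 + 4657463\right)\right) + 9311 = \left(27345 + 4657613\right) + 9311 = 4684958 + 9311 = 4694269$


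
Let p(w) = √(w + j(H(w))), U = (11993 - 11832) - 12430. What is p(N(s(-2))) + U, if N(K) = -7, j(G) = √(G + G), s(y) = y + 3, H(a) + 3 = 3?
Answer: -12269 + I*√7 ≈ -12269.0 + 2.6458*I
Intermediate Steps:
H(a) = 0 (H(a) = -3 + 3 = 0)
s(y) = 3 + y
j(G) = √2*√G (j(G) = √(2*G) = √2*√G)
U = -12269 (U = 161 - 12430 = -12269)
p(w) = √w (p(w) = √(w + √2*√0) = √(w + √2*0) = √(w + 0) = √w)
p(N(s(-2))) + U = √(-7) - 12269 = I*√7 - 12269 = -12269 + I*√7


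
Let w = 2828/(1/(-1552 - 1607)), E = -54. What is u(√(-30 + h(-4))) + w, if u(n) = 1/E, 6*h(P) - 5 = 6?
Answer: -482417209/54 ≈ -8.9336e+6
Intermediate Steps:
h(P) = 11/6 (h(P) = ⅚ + (⅙)*6 = ⅚ + 1 = 11/6)
w = -8933652 (w = 2828/(1/(-3159)) = 2828/(-1/3159) = 2828*(-3159) = -8933652)
u(n) = -1/54 (u(n) = 1/(-54) = -1/54)
u(√(-30 + h(-4))) + w = -1/54 - 8933652 = -482417209/54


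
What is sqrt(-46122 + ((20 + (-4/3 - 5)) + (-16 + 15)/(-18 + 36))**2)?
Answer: I*sqrt(14883503)/18 ≈ 214.33*I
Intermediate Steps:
sqrt(-46122 + ((20 + (-4/3 - 5)) + (-16 + 15)/(-18 + 36))**2) = sqrt(-46122 + ((20 + ((1/3)*(-4) - 5)) - 1/18)**2) = sqrt(-46122 + ((20 + (-4/3 - 5)) - 1*1/18)**2) = sqrt(-46122 + ((20 - 19/3) - 1/18)**2) = sqrt(-46122 + (41/3 - 1/18)**2) = sqrt(-46122 + (245/18)**2) = sqrt(-46122 + 60025/324) = sqrt(-14883503/324) = I*sqrt(14883503)/18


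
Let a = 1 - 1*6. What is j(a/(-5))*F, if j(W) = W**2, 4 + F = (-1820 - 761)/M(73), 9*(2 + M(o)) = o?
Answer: -23449/55 ≈ -426.35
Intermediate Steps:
M(o) = -2 + o/9
F = -23449/55 (F = -4 + (-1820 - 761)/(-2 + (1/9)*73) = -4 - 2581/(-2 + 73/9) = -4 - 2581/55/9 = -4 - 2581*9/55 = -4 - 23229/55 = -23449/55 ≈ -426.35)
a = -5 (a = 1 - 6 = -5)
j(a/(-5))*F = (-5/(-5))**2*(-23449/55) = (-5*(-1/5))**2*(-23449/55) = 1**2*(-23449/55) = 1*(-23449/55) = -23449/55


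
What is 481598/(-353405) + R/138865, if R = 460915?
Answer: 1477116297/755009005 ≈ 1.9564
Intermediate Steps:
481598/(-353405) + R/138865 = 481598/(-353405) + 460915/138865 = 481598*(-1/353405) + 460915*(1/138865) = -37046/27185 + 92183/27773 = 1477116297/755009005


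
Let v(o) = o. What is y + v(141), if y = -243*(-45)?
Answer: 11076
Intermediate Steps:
y = 10935
y + v(141) = 10935 + 141 = 11076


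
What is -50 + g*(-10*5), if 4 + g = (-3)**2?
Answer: -300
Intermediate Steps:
g = 5 (g = -4 + (-3)**2 = -4 + 9 = 5)
-50 + g*(-10*5) = -50 + 5*(-10*5) = -50 + 5*(-50) = -50 - 250 = -300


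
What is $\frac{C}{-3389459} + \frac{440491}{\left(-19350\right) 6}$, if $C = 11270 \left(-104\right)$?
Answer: $- \frac{1356947696369}{393516189900} \approx -3.4483$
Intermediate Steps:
$C = -1172080$
$\frac{C}{-3389459} + \frac{440491}{\left(-19350\right) 6} = - \frac{1172080}{-3389459} + \frac{440491}{\left(-19350\right) 6} = \left(-1172080\right) \left(- \frac{1}{3389459}\right) + \frac{440491}{-116100} = \frac{1172080}{3389459} + 440491 \left(- \frac{1}{116100}\right) = \frac{1172080}{3389459} - \frac{440491}{116100} = - \frac{1356947696369}{393516189900}$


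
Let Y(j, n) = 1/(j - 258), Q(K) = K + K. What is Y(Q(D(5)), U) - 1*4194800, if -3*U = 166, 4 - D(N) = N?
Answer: -1090648001/260 ≈ -4.1948e+6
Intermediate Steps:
D(N) = 4 - N
Q(K) = 2*K
U = -166/3 (U = -⅓*166 = -166/3 ≈ -55.333)
Y(j, n) = 1/(-258 + j)
Y(Q(D(5)), U) - 1*4194800 = 1/(-258 + 2*(4 - 1*5)) - 1*4194800 = 1/(-258 + 2*(4 - 5)) - 4194800 = 1/(-258 + 2*(-1)) - 4194800 = 1/(-258 - 2) - 4194800 = 1/(-260) - 4194800 = -1/260 - 4194800 = -1090648001/260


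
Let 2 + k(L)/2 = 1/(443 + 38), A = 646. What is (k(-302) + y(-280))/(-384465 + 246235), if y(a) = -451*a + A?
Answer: -30524742/33244315 ≈ -0.91819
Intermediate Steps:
y(a) = 646 - 451*a (y(a) = -451*a + 646 = 646 - 451*a)
k(L) = -1922/481 (k(L) = -4 + 2/(443 + 38) = -4 + 2/481 = -1922/481)
(k(-302) + y(-280))/(-384465 + 246235) = (-1922/481 + (646 - 451*(-280)))/(-384465 + 246235) = (-1922/481 + (646 + 126280))/(-138230) = (-1922/481 + 126926)*(-1/138230) = (61049484/481)*(-1/138230) = -30524742/33244315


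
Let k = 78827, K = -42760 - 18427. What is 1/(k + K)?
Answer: 1/17640 ≈ 5.6689e-5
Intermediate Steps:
K = -61187
1/(k + K) = 1/(78827 - 61187) = 1/17640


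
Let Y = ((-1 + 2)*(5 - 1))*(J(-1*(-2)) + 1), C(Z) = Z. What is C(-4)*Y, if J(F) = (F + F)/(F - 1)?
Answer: -80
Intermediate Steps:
J(F) = 2*F/(-1 + F) (J(F) = (2*F)/(-1 + F) = 2*F/(-1 + F))
Y = 20 (Y = ((-1 + 2)*(5 - 1))*(2*(-1*(-2))/(-1 - 1*(-2)) + 1) = (1*4)*(2*2/(-1 + 2) + 1) = 4*(2*2/1 + 1) = 4*(2*2*1 + 1) = 4*(4 + 1) = 4*5 = 20)
C(-4)*Y = -4*20 = -80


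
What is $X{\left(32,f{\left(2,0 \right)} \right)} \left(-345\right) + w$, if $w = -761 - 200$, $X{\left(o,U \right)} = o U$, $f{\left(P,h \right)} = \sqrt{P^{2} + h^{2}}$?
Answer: $-23041$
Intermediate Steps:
$X{\left(o,U \right)} = U o$
$w = -961$ ($w = -761 - 200 = -961$)
$X{\left(32,f{\left(2,0 \right)} \right)} \left(-345\right) + w = \sqrt{2^{2} + 0^{2}} \cdot 32 \left(-345\right) - 961 = \sqrt{4 + 0} \cdot 32 \left(-345\right) - 961 = \sqrt{4} \cdot 32 \left(-345\right) - 961 = 2 \cdot 32 \left(-345\right) - 961 = 64 \left(-345\right) - 961 = -22080 - 961 = -23041$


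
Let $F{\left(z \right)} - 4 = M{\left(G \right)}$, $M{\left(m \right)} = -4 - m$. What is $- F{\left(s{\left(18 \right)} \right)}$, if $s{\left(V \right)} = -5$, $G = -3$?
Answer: $-3$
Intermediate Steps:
$F{\left(z \right)} = 3$ ($F{\left(z \right)} = 4 - 1 = 3$)
$- F{\left(s{\left(18 \right)} \right)} = \left(-1\right) 3 = -3$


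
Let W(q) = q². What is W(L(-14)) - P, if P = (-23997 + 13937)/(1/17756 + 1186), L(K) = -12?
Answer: 3211066208/21058617 ≈ 152.48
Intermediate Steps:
P = -178625360/21058617 (P = -10060/(1/17756 + 1186) = -10060/21058617/17756 = -10060*17756/21058617 = -178625360/21058617 ≈ -8.4823)
W(L(-14)) - P = (-12)² - 1*(-178625360/21058617) = 144 + 178625360/21058617 = 3211066208/21058617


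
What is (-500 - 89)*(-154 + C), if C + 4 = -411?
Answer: 335141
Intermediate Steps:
C = -415 (C = -4 - 411 = -415)
(-500 - 89)*(-154 + C) = (-500 - 89)*(-154 - 415) = -589*(-569) = 335141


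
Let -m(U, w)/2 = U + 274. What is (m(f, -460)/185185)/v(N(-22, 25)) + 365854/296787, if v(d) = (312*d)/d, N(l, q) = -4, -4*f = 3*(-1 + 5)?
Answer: 1174336061907/952648676980 ≈ 1.2327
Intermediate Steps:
f = -3 (f = -3*(-1 + 5)/4 = -3*4/4 = -¼*12 = -3)
m(U, w) = -548 - 2*U (m(U, w) = -2*(U + 274) = -2*(274 + U) = -548 - 2*U)
v(d) = 312
(m(f, -460)/185185)/v(N(-22, 25)) + 365854/296787 = ((-548 - 2*(-3))/185185)/312 + 365854/296787 = ((-548 + 6)*(1/185185))*(1/312) + 365854*(1/296787) = -542*1/185185*(1/312) + 365854/296787 = -542/185185*1/312 + 365854/296787 = -271/28888860 + 365854/296787 = 1174336061907/952648676980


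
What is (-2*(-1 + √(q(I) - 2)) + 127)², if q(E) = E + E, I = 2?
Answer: 16649 - 516*√2 ≈ 15919.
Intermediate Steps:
q(E) = 2*E
(-2*(-1 + √(q(I) - 2)) + 127)² = (-2*(-1 + √(2*2 - 2)) + 127)² = (-2*(-1 + √(4 - 2)) + 127)² = (-2*(-1 + √2) + 127)² = ((2 - 2*√2) + 127)² = (129 - 2*√2)²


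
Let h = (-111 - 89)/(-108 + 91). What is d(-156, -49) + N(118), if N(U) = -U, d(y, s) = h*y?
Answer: -33206/17 ≈ -1953.3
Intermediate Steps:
h = 200/17 (h = -200/(-17) = -200*(-1/17) = 200/17 ≈ 11.765)
d(y, s) = 200*y/17
d(-156, -49) + N(118) = (200/17)*(-156) - 1*118 = -31200/17 - 118 = -33206/17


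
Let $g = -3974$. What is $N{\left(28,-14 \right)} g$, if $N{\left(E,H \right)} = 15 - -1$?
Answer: $-63584$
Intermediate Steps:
$N{\left(E,H \right)} = 16$ ($N{\left(E,H \right)} = 15 + 1 = 16$)
$N{\left(28,-14 \right)} g = 16 \left(-3974\right) = -63584$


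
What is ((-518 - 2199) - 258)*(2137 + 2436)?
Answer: -13604675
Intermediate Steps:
((-518 - 2199) - 258)*(2137 + 2436) = (-2717 - 258)*4573 = -2975*4573 = -13604675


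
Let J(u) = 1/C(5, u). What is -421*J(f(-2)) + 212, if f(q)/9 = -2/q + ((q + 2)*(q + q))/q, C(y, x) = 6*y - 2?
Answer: 5515/28 ≈ 196.96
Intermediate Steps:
C(y, x) = -2 + 6*y
f(q) = 36 - 18/q + 18*q (f(q) = 9*(-2/q + ((q + 2)*(q + q))/q) = 9*(-2/q + ((2 + q)*(2*q))/q) = 9*(-2/q + (2*q*(2 + q))/q) = 9*(-2/q + (4 + 2*q)) = 9*(4 - 2/q + 2*q) = 36 - 18/q + 18*q)
J(u) = 1/28 (J(u) = 1/(-2 + 6*5) = 1/(-2 + 30) = 1/28)
-421*J(f(-2)) + 212 = -421*1/28 + 212 = -421/28 + 212 = 5515/28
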